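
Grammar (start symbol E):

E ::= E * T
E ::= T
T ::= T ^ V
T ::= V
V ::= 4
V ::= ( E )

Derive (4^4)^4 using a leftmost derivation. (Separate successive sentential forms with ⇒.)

E ⇒ T ⇒ T^V ⇒ V^V ⇒ (E)^V ⇒ (T)^V ⇒ (T^V)^V ⇒ (V^V)^V ⇒ (4^V)^V ⇒ (4^4)^V ⇒ (4^4)^4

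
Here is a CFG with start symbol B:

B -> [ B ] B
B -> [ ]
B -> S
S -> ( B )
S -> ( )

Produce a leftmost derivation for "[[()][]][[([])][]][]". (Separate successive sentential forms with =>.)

B => [B]B => [[B]B]B => [[S]B]B => [[()]B]B => [[()][]]B => [[()][]][B]B => [[()][]][[B]B]B => [[()][]][[S]B]B => [[()][]][[(B)]B]B => [[()][]][[([])]B]B => [[()][]][[([])][]]B => [[()][]][[([])][]][]

B => [B]B   [B -> [ B ] B]
[B]B => [[B]B]B   [B -> [ B ] B]
[[B]B]B => [[S]B]B   [B -> S]
[[S]B]B => [[()]B]B   [S -> ( )]
[[()]B]B => [[()][]]B   [B -> [ ]]
[[()][]]B => [[()][]][B]B   [B -> [ B ] B]
[[()][]][B]B => [[()][]][[B]B]B   [B -> [ B ] B]
[[()][]][[B]B]B => [[()][]][[S]B]B   [B -> S]
[[()][]][[S]B]B => [[()][]][[(B)]B]B   [S -> ( B )]
[[()][]][[(B)]B]B => [[()][]][[([])]B]B   [B -> [ ]]
[[()][]][[([])]B]B => [[()][]][[([])][]]B   [B -> [ ]]
[[()][]][[([])][]]B => [[()][]][[([])][]][]   [B -> [ ]]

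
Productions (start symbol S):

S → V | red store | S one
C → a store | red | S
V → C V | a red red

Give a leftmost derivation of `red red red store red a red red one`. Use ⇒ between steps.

S ⇒ S one ⇒ V one ⇒ C V one ⇒ red V one ⇒ red C V one ⇒ red red V one ⇒ red red C V one ⇒ red red S V one ⇒ red red red store V one ⇒ red red red store C V one ⇒ red red red store red V one ⇒ red red red store red a red red one

S ⇒ S one   [S → S one]
S one ⇒ V one   [S → V]
V one ⇒ C V one   [V → C V]
C V one ⇒ red V one   [C → red]
red V one ⇒ red C V one   [V → C V]
red C V one ⇒ red red V one   [C → red]
red red V one ⇒ red red C V one   [V → C V]
red red C V one ⇒ red red S V one   [C → S]
red red S V one ⇒ red red red store V one   [S → red store]
red red red store V one ⇒ red red red store C V one   [V → C V]
red red red store C V one ⇒ red red red store red V one   [C → red]
red red red store red V one ⇒ red red red store red a red red one   [V → a red red]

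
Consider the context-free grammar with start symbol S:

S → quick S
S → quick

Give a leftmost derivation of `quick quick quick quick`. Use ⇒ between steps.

S ⇒ quick S   [S → quick S]
quick S ⇒ quick quick S   [S → quick S]
quick quick S ⇒ quick quick quick S   [S → quick S]
quick quick quick S ⇒ quick quick quick quick   [S → quick]

S ⇒ quick S ⇒ quick quick S ⇒ quick quick quick S ⇒ quick quick quick quick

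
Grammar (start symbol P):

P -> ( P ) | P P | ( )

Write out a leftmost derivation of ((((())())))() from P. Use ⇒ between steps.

P ⇒ PP   [P -> P P]
PP ⇒ (P)P   [P -> ( P )]
(P)P ⇒ ((P))P   [P -> ( P )]
((P))P ⇒ (((P)))P   [P -> ( P )]
(((P)))P ⇒ (((PP)))P   [P -> P P]
(((PP)))P ⇒ ((((P)P)))P   [P -> ( P )]
((((P)P)))P ⇒ ((((())P)))P   [P -> ( )]
((((())P)))P ⇒ ((((())())))P   [P -> ( )]
((((())())))P ⇒ ((((())())))()   [P -> ( )]

P ⇒ PP ⇒ (P)P ⇒ ((P))P ⇒ (((P)))P ⇒ (((PP)))P ⇒ ((((P)P)))P ⇒ ((((())P)))P ⇒ ((((())())))P ⇒ ((((())())))()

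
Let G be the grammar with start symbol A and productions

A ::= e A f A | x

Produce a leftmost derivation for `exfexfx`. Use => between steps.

A=>eAfA=>exfA=>exfeAfA=>exfexfA=>exfexfx

A => eAfA   [A ::= e A f A]
eAfA => exfA   [A ::= x]
exfA => exfeAfA   [A ::= e A f A]
exfeAfA => exfexfA   [A ::= x]
exfexfA => exfexfx   [A ::= x]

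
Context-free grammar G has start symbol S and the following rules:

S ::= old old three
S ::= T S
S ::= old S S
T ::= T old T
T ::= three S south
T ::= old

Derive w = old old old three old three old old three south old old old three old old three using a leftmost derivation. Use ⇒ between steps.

S ⇒ old S S ⇒ old old old three S ⇒ old old old three old S S ⇒ old old old three old T S S ⇒ old old old three old three S south S S ⇒ old old old three old three old old three south S S ⇒ old old old three old three old old three south T S S ⇒ old old old three old three old old three south old S S ⇒ old old old three old three old old three south old old old three S ⇒ old old old three old three old old three south old old old three old old three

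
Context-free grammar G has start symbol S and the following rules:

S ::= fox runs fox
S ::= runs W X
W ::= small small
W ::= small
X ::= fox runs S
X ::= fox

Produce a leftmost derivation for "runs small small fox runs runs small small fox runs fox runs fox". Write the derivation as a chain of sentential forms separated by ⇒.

S ⇒ runs W X   [S ::= runs W X]
runs W X ⇒ runs small small X   [W ::= small small]
runs small small X ⇒ runs small small fox runs S   [X ::= fox runs S]
runs small small fox runs S ⇒ runs small small fox runs runs W X   [S ::= runs W X]
runs small small fox runs runs W X ⇒ runs small small fox runs runs small small X   [W ::= small small]
runs small small fox runs runs small small X ⇒ runs small small fox runs runs small small fox runs S   [X ::= fox runs S]
runs small small fox runs runs small small fox runs S ⇒ runs small small fox runs runs small small fox runs fox runs fox   [S ::= fox runs fox]

S ⇒ runs W X ⇒ runs small small X ⇒ runs small small fox runs S ⇒ runs small small fox runs runs W X ⇒ runs small small fox runs runs small small X ⇒ runs small small fox runs runs small small fox runs S ⇒ runs small small fox runs runs small small fox runs fox runs fox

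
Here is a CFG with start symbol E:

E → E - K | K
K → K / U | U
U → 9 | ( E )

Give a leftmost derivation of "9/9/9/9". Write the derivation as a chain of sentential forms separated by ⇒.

E ⇒ K ⇒ K/U ⇒ K/U/U ⇒ K/U/U/U ⇒ U/U/U/U ⇒ 9/U/U/U ⇒ 9/9/U/U ⇒ 9/9/9/U ⇒ 9/9/9/9

E ⇒ K   [E → K]
K ⇒ K/U   [K → K / U]
K/U ⇒ K/U/U   [K → K / U]
K/U/U ⇒ K/U/U/U   [K → K / U]
K/U/U/U ⇒ U/U/U/U   [K → U]
U/U/U/U ⇒ 9/U/U/U   [U → 9]
9/U/U/U ⇒ 9/9/U/U   [U → 9]
9/9/U/U ⇒ 9/9/9/U   [U → 9]
9/9/9/U ⇒ 9/9/9/9   [U → 9]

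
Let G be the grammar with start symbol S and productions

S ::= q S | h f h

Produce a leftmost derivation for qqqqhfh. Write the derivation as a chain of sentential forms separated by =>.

S => qS => qqS => qqqS => qqqqS => qqqqhfh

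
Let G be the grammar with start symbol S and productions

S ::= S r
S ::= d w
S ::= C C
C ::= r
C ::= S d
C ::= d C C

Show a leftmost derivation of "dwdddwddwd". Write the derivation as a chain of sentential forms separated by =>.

S=>CC=>SdC=>dwdC=>dwddCC=>dwddSdC=>dwdddwdC=>dwdddwdSd=>dwdddwddwd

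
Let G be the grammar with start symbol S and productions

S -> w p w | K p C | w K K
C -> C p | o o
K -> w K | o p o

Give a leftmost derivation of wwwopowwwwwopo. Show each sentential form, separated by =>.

S => wKK   [S -> w K K]
wKK => wwKK   [K -> w K]
wwKK => wwwKK   [K -> w K]
wwwKK => wwwopoK   [K -> o p o]
wwwopoK => wwwopowK   [K -> w K]
wwwopowK => wwwopowwK   [K -> w K]
wwwopowwK => wwwopowwwK   [K -> w K]
wwwopowwwK => wwwopowwwwK   [K -> w K]
wwwopowwwwK => wwwopowwwwwK   [K -> w K]
wwwopowwwwwK => wwwopowwwwwopo   [K -> o p o]

S => wKK => wwKK => wwwKK => wwwopoK => wwwopowK => wwwopowwK => wwwopowwwK => wwwopowwwwK => wwwopowwwwwK => wwwopowwwwwopo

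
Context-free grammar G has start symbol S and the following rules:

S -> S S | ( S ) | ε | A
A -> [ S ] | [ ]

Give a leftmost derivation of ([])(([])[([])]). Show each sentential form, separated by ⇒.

S ⇒ SS ⇒ (S)S ⇒ (A)S ⇒ ([])S ⇒ ([])(S) ⇒ ([])(SS) ⇒ ([])((S)S) ⇒ ([])((A)S) ⇒ ([])(([])S) ⇒ ([])(([])A) ⇒ ([])(([])[S]) ⇒ ([])(([])[(S)]) ⇒ ([])(([])[(A)]) ⇒ ([])(([])[([])])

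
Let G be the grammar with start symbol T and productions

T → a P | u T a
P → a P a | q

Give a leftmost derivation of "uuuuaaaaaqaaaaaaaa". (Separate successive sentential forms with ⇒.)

T ⇒ uTa ⇒ uuTaa ⇒ uuuTaaa ⇒ uuuuTaaaa ⇒ uuuuaPaaaa ⇒ uuuuaaPaaaaa ⇒ uuuuaaaPaaaaaa ⇒ uuuuaaaaPaaaaaaa ⇒ uuuuaaaaaPaaaaaaaa ⇒ uuuuaaaaaqaaaaaaaa

T ⇒ uTa   [T → u T a]
uTa ⇒ uuTaa   [T → u T a]
uuTaa ⇒ uuuTaaa   [T → u T a]
uuuTaaa ⇒ uuuuTaaaa   [T → u T a]
uuuuTaaaa ⇒ uuuuaPaaaa   [T → a P]
uuuuaPaaaa ⇒ uuuuaaPaaaaa   [P → a P a]
uuuuaaPaaaaa ⇒ uuuuaaaPaaaaaa   [P → a P a]
uuuuaaaPaaaaaa ⇒ uuuuaaaaPaaaaaaa   [P → a P a]
uuuuaaaaPaaaaaaa ⇒ uuuuaaaaaPaaaaaaaa   [P → a P a]
uuuuaaaaaPaaaaaaaa ⇒ uuuuaaaaaqaaaaaaaa   [P → q]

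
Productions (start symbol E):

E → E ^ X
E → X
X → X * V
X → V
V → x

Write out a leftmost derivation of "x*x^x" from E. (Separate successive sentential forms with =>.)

E => E^X   [E → E ^ X]
E^X => X^X   [E → X]
X^X => X*V^X   [X → X * V]
X*V^X => V*V^X   [X → V]
V*V^X => x*V^X   [V → x]
x*V^X => x*x^X   [V → x]
x*x^X => x*x^V   [X → V]
x*x^V => x*x^x   [V → x]

E => E^X => X^X => X*V^X => V*V^X => x*V^X => x*x^X => x*x^V => x*x^x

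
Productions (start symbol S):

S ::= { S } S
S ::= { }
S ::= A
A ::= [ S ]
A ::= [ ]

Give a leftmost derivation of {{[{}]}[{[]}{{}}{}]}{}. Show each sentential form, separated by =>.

S => {S}S   [S ::= { S } S]
{S}S => {{S}S}S   [S ::= { S } S]
{{S}S}S => {{A}S}S   [S ::= A]
{{A}S}S => {{[S]}S}S   [A ::= [ S ]]
{{[S]}S}S => {{[{}]}S}S   [S ::= { }]
{{[{}]}S}S => {{[{}]}A}S   [S ::= A]
{{[{}]}A}S => {{[{}]}[S]}S   [A ::= [ S ]]
{{[{}]}[S]}S => {{[{}]}[{S}S]}S   [S ::= { S } S]
{{[{}]}[{S}S]}S => {{[{}]}[{A}S]}S   [S ::= A]
{{[{}]}[{A}S]}S => {{[{}]}[{[]}S]}S   [A ::= [ ]]
{{[{}]}[{[]}S]}S => {{[{}]}[{[]}{S}S]}S   [S ::= { S } S]
{{[{}]}[{[]}{S}S]}S => {{[{}]}[{[]}{{}}S]}S   [S ::= { }]
{{[{}]}[{[]}{{}}S]}S => {{[{}]}[{[]}{{}}{}]}S   [S ::= { }]
{{[{}]}[{[]}{{}}{}]}S => {{[{}]}[{[]}{{}}{}]}{}   [S ::= { }]

S => {S}S => {{S}S}S => {{A}S}S => {{[S]}S}S => {{[{}]}S}S => {{[{}]}A}S => {{[{}]}[S]}S => {{[{}]}[{S}S]}S => {{[{}]}[{A}S]}S => {{[{}]}[{[]}S]}S => {{[{}]}[{[]}{S}S]}S => {{[{}]}[{[]}{{}}S]}S => {{[{}]}[{[]}{{}}{}]}S => {{[{}]}[{[]}{{}}{}]}{}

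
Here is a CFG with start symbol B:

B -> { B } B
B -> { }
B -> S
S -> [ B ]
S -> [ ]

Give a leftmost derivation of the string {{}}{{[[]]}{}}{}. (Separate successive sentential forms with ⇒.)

B⇒{B}B⇒{{}}B⇒{{}}{B}B⇒{{}}{{B}B}B⇒{{}}{{S}B}B⇒{{}}{{[B]}B}B⇒{{}}{{[S]}B}B⇒{{}}{{[[]]}B}B⇒{{}}{{[[]]}{}}B⇒{{}}{{[[]]}{}}{}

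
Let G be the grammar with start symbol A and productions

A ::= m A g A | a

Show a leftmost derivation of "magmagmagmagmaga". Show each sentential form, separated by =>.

A=>mAgA=>magA=>magmAgA=>magmagA=>magmagmAgA=>magmagmagA=>magmagmagmAgA=>magmagmagmagA=>magmagmagmagmAgA=>magmagmagmagmagA=>magmagmagmagmaga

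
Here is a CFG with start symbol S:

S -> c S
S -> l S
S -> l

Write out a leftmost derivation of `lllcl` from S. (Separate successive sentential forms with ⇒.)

S ⇒ lS ⇒ llS ⇒ lllS ⇒ lllcS ⇒ lllcl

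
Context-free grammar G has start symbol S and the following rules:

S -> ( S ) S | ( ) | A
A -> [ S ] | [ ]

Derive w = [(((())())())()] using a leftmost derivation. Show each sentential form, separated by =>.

S=>A=>[S]=>[(S)S]=>[((S)S)S]=>[(((S)S)S)S]=>[(((())S)S)S]=>[(((())())S)S]=>[(((())())())S]=>[(((())())())()]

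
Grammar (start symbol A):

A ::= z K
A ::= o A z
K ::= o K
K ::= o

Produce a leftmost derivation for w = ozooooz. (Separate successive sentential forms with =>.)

A => oAz => ozKz => ozoKz => ozooKz => ozoooKz => ozooooz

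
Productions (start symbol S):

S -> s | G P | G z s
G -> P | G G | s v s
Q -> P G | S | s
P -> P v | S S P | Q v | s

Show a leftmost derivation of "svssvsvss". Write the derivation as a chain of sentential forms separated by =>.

S => GP   [S -> G P]
GP => GGP   [G -> G G]
GGP => svsGP   [G -> s v s]
svsGP => svsGGP   [G -> G G]
svsGGP => svsPGP   [G -> P]
svsPGP => svsQvGP   [P -> Q v]
svsQvGP => svssvGP   [Q -> s]
svssvGP => svssvsvsP   [G -> s v s]
svssvsvsP => svssvsvss   [P -> s]

S=>GP=>GGP=>svsGP=>svsGGP=>svsPGP=>svsQvGP=>svssvGP=>svssvsvsP=>svssvsvss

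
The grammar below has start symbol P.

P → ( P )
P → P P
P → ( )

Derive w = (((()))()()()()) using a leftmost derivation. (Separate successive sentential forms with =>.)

P=>(P)=>(PP)=>(PPP)=>(PPPP)=>(PPPPP)=>((P)PPPP)=>(((P))PPPP)=>(((()))PPPP)=>(((()))()PPP)=>(((()))()()PP)=>(((()))()()()P)=>(((()))()()()())

P => (P)   [P → ( P )]
(P) => (PP)   [P → P P]
(PP) => (PPP)   [P → P P]
(PPP) => (PPPP)   [P → P P]
(PPPP) => (PPPPP)   [P → P P]
(PPPPP) => ((P)PPPP)   [P → ( P )]
((P)PPPP) => (((P))PPPP)   [P → ( P )]
(((P))PPPP) => (((()))PPPP)   [P → ( )]
(((()))PPPP) => (((()))()PPP)   [P → ( )]
(((()))()PPP) => (((()))()()PP)   [P → ( )]
(((()))()()PP) => (((()))()()()P)   [P → ( )]
(((()))()()()P) => (((()))()()()())   [P → ( )]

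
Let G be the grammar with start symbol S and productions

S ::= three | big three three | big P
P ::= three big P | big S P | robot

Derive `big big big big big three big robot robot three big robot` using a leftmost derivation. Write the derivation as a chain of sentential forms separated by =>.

S => big P => big big S P => big big big P P => big big big big S P P => big big big big big P P P => big big big big big three big P P P => big big big big big three big robot P P => big big big big big three big robot robot P => big big big big big three big robot robot three big P => big big big big big three big robot robot three big robot

S => big P   [S ::= big P]
big P => big big S P   [P ::= big S P]
big big S P => big big big P P   [S ::= big P]
big big big P P => big big big big S P P   [P ::= big S P]
big big big big S P P => big big big big big P P P   [S ::= big P]
big big big big big P P P => big big big big big three big P P P   [P ::= three big P]
big big big big big three big P P P => big big big big big three big robot P P   [P ::= robot]
big big big big big three big robot P P => big big big big big three big robot robot P   [P ::= robot]
big big big big big three big robot robot P => big big big big big three big robot robot three big P   [P ::= three big P]
big big big big big three big robot robot three big P => big big big big big three big robot robot three big robot   [P ::= robot]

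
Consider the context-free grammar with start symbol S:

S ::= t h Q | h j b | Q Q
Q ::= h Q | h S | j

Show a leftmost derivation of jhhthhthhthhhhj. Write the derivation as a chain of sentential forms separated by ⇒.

S ⇒ QQ ⇒ jQ ⇒ jhQ ⇒ jhhS ⇒ jhhthQ ⇒ jhhthhS ⇒ jhhthhthQ ⇒ jhhthhthhS ⇒ jhhthhthhthQ ⇒ jhhthhthhthhQ ⇒ jhhthhthhthhhQ ⇒ jhhthhthhthhhhQ ⇒ jhhthhthhthhhhj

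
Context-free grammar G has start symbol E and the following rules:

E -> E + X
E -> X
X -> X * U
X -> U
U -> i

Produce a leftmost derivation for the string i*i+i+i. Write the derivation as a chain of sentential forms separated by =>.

E => E+X => E+X+X => X+X+X => X*U+X+X => U*U+X+X => i*U+X+X => i*i+X+X => i*i+U+X => i*i+i+X => i*i+i+U => i*i+i+i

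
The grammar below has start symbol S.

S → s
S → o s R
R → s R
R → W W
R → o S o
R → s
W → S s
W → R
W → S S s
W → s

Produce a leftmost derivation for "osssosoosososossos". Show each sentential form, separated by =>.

S => osR   [S → o s R]
osR => osWW   [R → W W]
osWW => osSsW   [W → S s]
osSsW => osssW   [S → s]
osssW => osssSs   [W → S s]
osssSs => osssosRs   [S → o s R]
osssosRs => osssosoSos   [R → o S o]
osssosoSos => osssosoosRos   [S → o s R]
osssosoosRos => osssosoosWWos   [R → W W]
osssosoosWWos => osssosoosSsWos   [W → S s]
osssosoosSsWos => osssosoososRsWos   [S → o s R]
osssosoososRsWos => osssosoososoSosWos   [R → o S o]
osssosoososoSosWos => osssosoososososWos   [S → s]
osssosoososososWos => osssosoosososossos   [W → s]

S=>osR=>osWW=>osSsW=>osssW=>osssSs=>osssosRs=>osssosoSos=>osssosoosRos=>osssosoosWWos=>osssosoosSsWos=>osssosoososRsWos=>osssosoososoSosWos=>osssosoososososWos=>osssosoosososossos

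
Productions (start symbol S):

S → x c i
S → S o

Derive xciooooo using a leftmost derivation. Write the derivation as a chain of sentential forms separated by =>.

S => So => Soo => Sooo => Soooo => Sooooo => xciooooo

S => So   [S → S o]
So => Soo   [S → S o]
Soo => Sooo   [S → S o]
Sooo => Soooo   [S → S o]
Soooo => Sooooo   [S → S o]
Sooooo => xciooooo   [S → x c i]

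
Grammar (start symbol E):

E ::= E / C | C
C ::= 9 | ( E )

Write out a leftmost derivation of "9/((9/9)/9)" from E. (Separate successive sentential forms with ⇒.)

E ⇒ E/C ⇒ C/C ⇒ 9/C ⇒ 9/(E) ⇒ 9/(E/C) ⇒ 9/(C/C) ⇒ 9/((E)/C) ⇒ 9/((E/C)/C) ⇒ 9/((C/C)/C) ⇒ 9/((9/C)/C) ⇒ 9/((9/9)/C) ⇒ 9/((9/9)/9)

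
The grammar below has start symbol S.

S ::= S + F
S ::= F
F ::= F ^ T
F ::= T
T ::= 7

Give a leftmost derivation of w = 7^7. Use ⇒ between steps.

S ⇒ F ⇒ F^T ⇒ T^T ⇒ 7^T ⇒ 7^7

S ⇒ F   [S ::= F]
F ⇒ F^T   [F ::= F ^ T]
F^T ⇒ T^T   [F ::= T]
T^T ⇒ 7^T   [T ::= 7]
7^T ⇒ 7^7   [T ::= 7]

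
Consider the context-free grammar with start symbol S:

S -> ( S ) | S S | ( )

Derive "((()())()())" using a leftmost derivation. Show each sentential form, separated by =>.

S => (S)   [S -> ( S )]
(S) => (SS)   [S -> S S]
(SS) => (SSS)   [S -> S S]
(SSS) => ((S)SS)   [S -> ( S )]
((S)SS) => ((SS)SS)   [S -> S S]
((SS)SS) => ((()S)SS)   [S -> ( )]
((()S)SS) => ((()())SS)   [S -> ( )]
((()())SS) => ((()())()S)   [S -> ( )]
((()())()S) => ((()())()())   [S -> ( )]

S => (S) => (SS) => (SSS) => ((S)SS) => ((SS)SS) => ((()S)SS) => ((()())SS) => ((()())()S) => ((()())()())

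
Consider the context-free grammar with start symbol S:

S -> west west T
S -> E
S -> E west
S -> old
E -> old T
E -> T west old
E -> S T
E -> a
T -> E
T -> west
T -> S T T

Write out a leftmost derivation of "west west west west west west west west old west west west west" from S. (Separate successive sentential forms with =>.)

S => west west T => west west S T T => west west west west T T T => west west west west S T T T T => west west west west west west T T T T T => west west west west west west E T T T T => west west west west west west T west old T T T T => west west west west west west west west old T T T T => west west west west west west west west old west T T T => west west west west west west west west old west west T T => west west west west west west west west old west west west T => west west west west west west west west old west west west west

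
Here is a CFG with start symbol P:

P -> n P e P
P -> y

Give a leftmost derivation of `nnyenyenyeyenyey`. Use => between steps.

P => nPeP   [P -> n P e P]
nPeP => nnPePeP   [P -> n P e P]
nnPePeP => nnyePeP   [P -> y]
nnyePeP => nnyenPePeP   [P -> n P e P]
nnyenPePeP => nnyenyePeP   [P -> y]
nnyenyePeP => nnyenyenPePeP   [P -> n P e P]
nnyenyenPePeP => nnyenyenyePeP   [P -> y]
nnyenyenyePeP => nnyenyenyeyeP   [P -> y]
nnyenyenyeyeP => nnyenyenyeyenPeP   [P -> n P e P]
nnyenyenyeyenPeP => nnyenyenyeyenyeP   [P -> y]
nnyenyenyeyenyeP => nnyenyenyeyenyey   [P -> y]

P => nPeP => nnPePeP => nnyePeP => nnyenPePeP => nnyenyePeP => nnyenyenPePeP => nnyenyenyePeP => nnyenyenyeyeP => nnyenyenyeyenPeP => nnyenyenyeyenyeP => nnyenyenyeyenyey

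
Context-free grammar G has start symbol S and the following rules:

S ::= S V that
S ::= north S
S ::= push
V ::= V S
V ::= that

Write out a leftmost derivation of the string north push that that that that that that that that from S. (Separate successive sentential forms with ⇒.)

S ⇒ S V that   [S ::= S V that]
S V that ⇒ S V that V that   [S ::= S V that]
S V that V that ⇒ north S V that V that   [S ::= north S]
north S V that V that ⇒ north S V that V that V that   [S ::= S V that]
north S V that V that V that ⇒ north S V that V that V that V that   [S ::= S V that]
north S V that V that V that V that ⇒ north push V that V that V that V that   [S ::= push]
north push V that V that V that V that ⇒ north push that that V that V that V that   [V ::= that]
north push that that V that V that V that ⇒ north push that that that that V that V that   [V ::= that]
north push that that that that V that V that ⇒ north push that that that that that that V that   [V ::= that]
north push that that that that that that V that ⇒ north push that that that that that that that that   [V ::= that]

S ⇒ S V that ⇒ S V that V that ⇒ north S V that V that ⇒ north S V that V that V that ⇒ north S V that V that V that V that ⇒ north push V that V that V that V that ⇒ north push that that V that V that V that ⇒ north push that that that that V that V that ⇒ north push that that that that that that V that ⇒ north push that that that that that that that that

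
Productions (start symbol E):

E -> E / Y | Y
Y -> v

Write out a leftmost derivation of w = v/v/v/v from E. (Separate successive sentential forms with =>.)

E => E/Y => E/Y/Y => E/Y/Y/Y => Y/Y/Y/Y => v/Y/Y/Y => v/v/Y/Y => v/v/v/Y => v/v/v/v

E => E/Y   [E -> E / Y]
E/Y => E/Y/Y   [E -> E / Y]
E/Y/Y => E/Y/Y/Y   [E -> E / Y]
E/Y/Y/Y => Y/Y/Y/Y   [E -> Y]
Y/Y/Y/Y => v/Y/Y/Y   [Y -> v]
v/Y/Y/Y => v/v/Y/Y   [Y -> v]
v/v/Y/Y => v/v/v/Y   [Y -> v]
v/v/v/Y => v/v/v/v   [Y -> v]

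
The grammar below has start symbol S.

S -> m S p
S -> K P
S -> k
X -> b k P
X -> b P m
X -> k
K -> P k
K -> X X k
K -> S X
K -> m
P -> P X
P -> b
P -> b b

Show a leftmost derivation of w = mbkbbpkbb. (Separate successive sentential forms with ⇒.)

S⇒KP⇒SXP⇒mSpXP⇒mKPpXP⇒mPkPpXP⇒mbkPpXP⇒mbkbbpXP⇒mbkbbpkP⇒mbkbbpkbb

S ⇒ KP   [S -> K P]
KP ⇒ SXP   [K -> S X]
SXP ⇒ mSpXP   [S -> m S p]
mSpXP ⇒ mKPpXP   [S -> K P]
mKPpXP ⇒ mPkPpXP   [K -> P k]
mPkPpXP ⇒ mbkPpXP   [P -> b]
mbkPpXP ⇒ mbkbbpXP   [P -> b b]
mbkbbpXP ⇒ mbkbbpkP   [X -> k]
mbkbbpkP ⇒ mbkbbpkbb   [P -> b b]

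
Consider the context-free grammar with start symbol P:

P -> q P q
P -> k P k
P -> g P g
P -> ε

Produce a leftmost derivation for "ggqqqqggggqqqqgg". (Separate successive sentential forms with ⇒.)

P⇒gPg⇒ggPgg⇒ggqPqgg⇒ggqqPqqgg⇒ggqqqPqqqgg⇒ggqqqqPqqqqgg⇒ggqqqqgPgqqqqgg⇒ggqqqqggPggqqqqgg⇒ggqqqqggggqqqqgg

P ⇒ gPg   [P -> g P g]
gPg ⇒ ggPgg   [P -> g P g]
ggPgg ⇒ ggqPqgg   [P -> q P q]
ggqPqgg ⇒ ggqqPqqgg   [P -> q P q]
ggqqPqqgg ⇒ ggqqqPqqqgg   [P -> q P q]
ggqqqPqqqgg ⇒ ggqqqqPqqqqgg   [P -> q P q]
ggqqqqPqqqqgg ⇒ ggqqqqgPgqqqqgg   [P -> g P g]
ggqqqqgPgqqqqgg ⇒ ggqqqqggPggqqqqgg   [P -> g P g]
ggqqqqggPggqqqqgg ⇒ ggqqqqggggqqqqgg   [P -> ε]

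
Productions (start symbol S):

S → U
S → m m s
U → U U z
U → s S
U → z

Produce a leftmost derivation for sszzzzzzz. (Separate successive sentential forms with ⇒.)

S⇒U⇒sS⇒sU⇒sUUz⇒ssSUz⇒ssUUz⇒ssUUzUz⇒sszUzUz⇒sszUUzzUz⇒sszzUzzUz⇒sszzzzzUz⇒sszzzzzzz

S ⇒ U   [S → U]
U ⇒ sS   [U → s S]
sS ⇒ sU   [S → U]
sU ⇒ sUUz   [U → U U z]
sUUz ⇒ ssSUz   [U → s S]
ssSUz ⇒ ssUUz   [S → U]
ssUUz ⇒ ssUUzUz   [U → U U z]
ssUUzUz ⇒ sszUzUz   [U → z]
sszUzUz ⇒ sszUUzzUz   [U → U U z]
sszUUzzUz ⇒ sszzUzzUz   [U → z]
sszzUzzUz ⇒ sszzzzzUz   [U → z]
sszzzzzUz ⇒ sszzzzzzz   [U → z]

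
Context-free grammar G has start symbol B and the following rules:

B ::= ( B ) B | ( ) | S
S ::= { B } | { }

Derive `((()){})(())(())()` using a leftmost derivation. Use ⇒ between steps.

B ⇒ (B)B   [B ::= ( B ) B]
(B)B ⇒ ((B)B)B   [B ::= ( B ) B]
((B)B)B ⇒ ((())B)B   [B ::= ( )]
((())B)B ⇒ ((())S)B   [B ::= S]
((())S)B ⇒ ((()){})B   [S ::= { }]
((()){})B ⇒ ((()){})(B)B   [B ::= ( B ) B]
((()){})(B)B ⇒ ((()){})(())B   [B ::= ( )]
((()){})(())B ⇒ ((()){})(())(B)B   [B ::= ( B ) B]
((()){})(())(B)B ⇒ ((()){})(())(())B   [B ::= ( )]
((()){})(())(())B ⇒ ((()){})(())(())()   [B ::= ( )]

B ⇒ (B)B ⇒ ((B)B)B ⇒ ((())B)B ⇒ ((())S)B ⇒ ((()){})B ⇒ ((()){})(B)B ⇒ ((()){})(())B ⇒ ((()){})(())(B)B ⇒ ((()){})(())(())B ⇒ ((()){})(())(())()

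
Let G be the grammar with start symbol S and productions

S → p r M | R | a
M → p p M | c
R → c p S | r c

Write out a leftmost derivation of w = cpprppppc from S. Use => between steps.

S => R   [S → R]
R => cpS   [R → c p S]
cpS => cpprM   [S → p r M]
cpprM => cpprppM   [M → p p M]
cpprppM => cpprppppM   [M → p p M]
cpprppppM => cpprppppc   [M → c]

S=>R=>cpS=>cpprM=>cpprppM=>cpprppppM=>cpprppppc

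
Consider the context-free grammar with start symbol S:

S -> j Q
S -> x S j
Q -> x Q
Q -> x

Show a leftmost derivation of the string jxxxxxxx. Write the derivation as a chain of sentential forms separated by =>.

S=>jQ=>jxQ=>jxxQ=>jxxxQ=>jxxxxQ=>jxxxxxQ=>jxxxxxxQ=>jxxxxxxx

S => jQ   [S -> j Q]
jQ => jxQ   [Q -> x Q]
jxQ => jxxQ   [Q -> x Q]
jxxQ => jxxxQ   [Q -> x Q]
jxxxQ => jxxxxQ   [Q -> x Q]
jxxxxQ => jxxxxxQ   [Q -> x Q]
jxxxxxQ => jxxxxxxQ   [Q -> x Q]
jxxxxxxQ => jxxxxxxx   [Q -> x]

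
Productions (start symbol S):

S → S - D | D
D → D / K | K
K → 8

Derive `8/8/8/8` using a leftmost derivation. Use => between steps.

S=>D=>D/K=>D/K/K=>D/K/K/K=>K/K/K/K=>8/K/K/K=>8/8/K/K=>8/8/8/K=>8/8/8/8

S => D   [S → D]
D => D/K   [D → D / K]
D/K => D/K/K   [D → D / K]
D/K/K => D/K/K/K   [D → D / K]
D/K/K/K => K/K/K/K   [D → K]
K/K/K/K => 8/K/K/K   [K → 8]
8/K/K/K => 8/8/K/K   [K → 8]
8/8/K/K => 8/8/8/K   [K → 8]
8/8/8/K => 8/8/8/8   [K → 8]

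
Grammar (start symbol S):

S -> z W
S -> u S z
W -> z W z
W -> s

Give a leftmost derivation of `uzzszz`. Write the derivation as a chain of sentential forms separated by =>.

S => uSz   [S -> u S z]
uSz => uzWz   [S -> z W]
uzWz => uzzWzz   [W -> z W z]
uzzWzz => uzzszz   [W -> s]

S => uSz => uzWz => uzzWzz => uzzszz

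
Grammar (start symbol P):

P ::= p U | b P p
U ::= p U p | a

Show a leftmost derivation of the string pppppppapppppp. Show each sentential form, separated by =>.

P => pU   [P ::= p U]
pU => ppUp   [U ::= p U p]
ppUp => pppUpp   [U ::= p U p]
pppUpp => ppppUppp   [U ::= p U p]
ppppUppp => pppppUpppp   [U ::= p U p]
pppppUpppp => ppppppUppppp   [U ::= p U p]
ppppppUppppp => pppppppUpppppp   [U ::= p U p]
pppppppUpppppp => pppppppapppppp   [U ::= a]

P=>pU=>ppUp=>pppUpp=>ppppUppp=>pppppUpppp=>ppppppUppppp=>pppppppUpppppp=>pppppppapppppp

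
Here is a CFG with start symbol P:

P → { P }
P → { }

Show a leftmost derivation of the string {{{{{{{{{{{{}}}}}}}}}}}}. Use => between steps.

P=>{P}=>{{P}}=>{{{P}}}=>{{{{P}}}}=>{{{{{P}}}}}=>{{{{{{P}}}}}}=>{{{{{{{P}}}}}}}=>{{{{{{{{P}}}}}}}}=>{{{{{{{{{P}}}}}}}}}=>{{{{{{{{{{P}}}}}}}}}}=>{{{{{{{{{{{P}}}}}}}}}}}=>{{{{{{{{{{{{}}}}}}}}}}}}

P => {P}   [P → { P }]
{P} => {{P}}   [P → { P }]
{{P}} => {{{P}}}   [P → { P }]
{{{P}}} => {{{{P}}}}   [P → { P }]
{{{{P}}}} => {{{{{P}}}}}   [P → { P }]
{{{{{P}}}}} => {{{{{{P}}}}}}   [P → { P }]
{{{{{{P}}}}}} => {{{{{{{P}}}}}}}   [P → { P }]
{{{{{{{P}}}}}}} => {{{{{{{{P}}}}}}}}   [P → { P }]
{{{{{{{{P}}}}}}}} => {{{{{{{{{P}}}}}}}}}   [P → { P }]
{{{{{{{{{P}}}}}}}}} => {{{{{{{{{{P}}}}}}}}}}   [P → { P }]
{{{{{{{{{{P}}}}}}}}}} => {{{{{{{{{{{P}}}}}}}}}}}   [P → { P }]
{{{{{{{{{{{P}}}}}}}}}}} => {{{{{{{{{{{{}}}}}}}}}}}}   [P → { }]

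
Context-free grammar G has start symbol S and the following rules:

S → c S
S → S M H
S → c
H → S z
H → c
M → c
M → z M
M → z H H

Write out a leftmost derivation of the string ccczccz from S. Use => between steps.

S => SMH   [S → S M H]
SMH => cMH   [S → c]
cMH => ccH   [M → c]
ccH => ccSz   [H → S z]
ccSz => ccSMHz   [S → S M H]
ccSMHz => cccMHz   [S → c]
cccMHz => ccczMHz   [M → z M]
ccczMHz => ccczcHz   [M → c]
ccczcHz => ccczccz   [H → c]

S => SMH => cMH => ccH => ccSz => ccSMHz => cccMHz => ccczMHz => ccczcHz => ccczccz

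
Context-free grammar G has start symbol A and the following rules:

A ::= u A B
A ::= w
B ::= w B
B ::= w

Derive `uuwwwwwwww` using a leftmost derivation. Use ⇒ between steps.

A⇒uAB⇒uuABB⇒uuwBB⇒uuwwBB⇒uuwwwBB⇒uuwwwwBB⇒uuwwwwwBB⇒uuwwwwwwB⇒uuwwwwwwwB⇒uuwwwwwwww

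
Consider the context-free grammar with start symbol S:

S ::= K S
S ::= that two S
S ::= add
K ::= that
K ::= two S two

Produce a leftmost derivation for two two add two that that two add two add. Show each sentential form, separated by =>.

S => K S => two S two S => two K S two S => two two S two S two S => two two add two S two S => two two add two K S two S => two two add two that S two S => two two add two that that two S two S => two two add two that that two add two S => two two add two that that two add two add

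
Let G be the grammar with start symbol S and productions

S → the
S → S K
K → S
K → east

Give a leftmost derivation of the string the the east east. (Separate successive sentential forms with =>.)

S => S K => the K => the S => the S K => the S K K => the the K K => the the east K => the the east east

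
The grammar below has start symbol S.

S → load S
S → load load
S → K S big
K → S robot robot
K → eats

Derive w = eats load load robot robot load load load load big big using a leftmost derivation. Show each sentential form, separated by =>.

S => K S big => eats S big => eats K S big big => eats S robot robot S big big => eats load load robot robot S big big => eats load load robot robot load S big big => eats load load robot robot load load S big big => eats load load robot robot load load load load big big

S => K S big   [S → K S big]
K S big => eats S big   [K → eats]
eats S big => eats K S big big   [S → K S big]
eats K S big big => eats S robot robot S big big   [K → S robot robot]
eats S robot robot S big big => eats load load robot robot S big big   [S → load load]
eats load load robot robot S big big => eats load load robot robot load S big big   [S → load S]
eats load load robot robot load S big big => eats load load robot robot load load S big big   [S → load S]
eats load load robot robot load load S big big => eats load load robot robot load load load load big big   [S → load load]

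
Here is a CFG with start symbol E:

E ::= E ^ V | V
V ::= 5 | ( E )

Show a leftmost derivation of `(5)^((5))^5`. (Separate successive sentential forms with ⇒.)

E ⇒ E^V ⇒ E^V^V ⇒ V^V^V ⇒ (E)^V^V ⇒ (V)^V^V ⇒ (5)^V^V ⇒ (5)^(E)^V ⇒ (5)^(V)^V ⇒ (5)^((E))^V ⇒ (5)^((V))^V ⇒ (5)^((5))^V ⇒ (5)^((5))^5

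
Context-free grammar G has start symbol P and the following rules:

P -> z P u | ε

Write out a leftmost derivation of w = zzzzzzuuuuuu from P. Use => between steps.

P => zPu => zzPuu => zzzPuuu => zzzzPuuuu => zzzzzPuuuuu => zzzzzzPuuuuuu => zzzzzzuuuuuu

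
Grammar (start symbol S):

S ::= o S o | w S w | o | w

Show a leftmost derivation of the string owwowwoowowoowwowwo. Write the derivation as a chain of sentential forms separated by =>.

S=>oSo=>owSwo=>owwSwwo=>owwoSowwo=>owwowSwowwo=>owwowwSwwowwo=>owwowwoSowwowwo=>owwowwooSoowwowwo=>owwowwoowSwoowwowwo=>owwowwoowowoowwowwo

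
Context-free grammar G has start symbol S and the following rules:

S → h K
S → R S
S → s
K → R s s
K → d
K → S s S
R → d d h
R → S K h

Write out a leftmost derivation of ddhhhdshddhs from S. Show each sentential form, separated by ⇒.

S⇒RS⇒SKhS⇒RSKhS⇒ddhSKhS⇒ddhhKKhS⇒ddhhSsSKhS⇒ddhhhKsSKhS⇒ddhhhdsSKhS⇒ddhhhdshKKhS⇒ddhhhdshdKhS⇒ddhhhdshddhS⇒ddhhhdshddhs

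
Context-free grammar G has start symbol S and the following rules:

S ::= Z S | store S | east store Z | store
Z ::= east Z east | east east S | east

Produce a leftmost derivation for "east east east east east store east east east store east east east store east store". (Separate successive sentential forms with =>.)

S => Z S => east Z east S => east east Z east east S => east east east east east S => east east east east east store S => east east east east east store Z S => east east east east east store east east S S => east east east east east store east east east store Z S => east east east east east store east east east store east Z east S => east east east east east store east east east store east east east S east S => east east east east east store east east east store east east east store east S => east east east east east store east east east store east east east store east store

S => Z S   [S ::= Z S]
Z S => east Z east S   [Z ::= east Z east]
east Z east S => east east Z east east S   [Z ::= east Z east]
east east Z east east S => east east east east east S   [Z ::= east]
east east east east east S => east east east east east store S   [S ::= store S]
east east east east east store S => east east east east east store Z S   [S ::= Z S]
east east east east east store Z S => east east east east east store east east S S   [Z ::= east east S]
east east east east east store east east S S => east east east east east store east east east store Z S   [S ::= east store Z]
east east east east east store east east east store Z S => east east east east east store east east east store east Z east S   [Z ::= east Z east]
east east east east east store east east east store east Z east S => east east east east east store east east east store east east east S east S   [Z ::= east east S]
east east east east east store east east east store east east east S east S => east east east east east store east east east store east east east store east S   [S ::= store]
east east east east east store east east east store east east east store east S => east east east east east store east east east store east east east store east store   [S ::= store]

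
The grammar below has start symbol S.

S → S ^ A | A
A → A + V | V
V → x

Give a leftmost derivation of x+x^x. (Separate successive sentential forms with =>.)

S => S^A   [S → S ^ A]
S^A => A^A   [S → A]
A^A => A+V^A   [A → A + V]
A+V^A => V+V^A   [A → V]
V+V^A => x+V^A   [V → x]
x+V^A => x+x^A   [V → x]
x+x^A => x+x^V   [A → V]
x+x^V => x+x^x   [V → x]

S=>S^A=>A^A=>A+V^A=>V+V^A=>x+V^A=>x+x^A=>x+x^V=>x+x^x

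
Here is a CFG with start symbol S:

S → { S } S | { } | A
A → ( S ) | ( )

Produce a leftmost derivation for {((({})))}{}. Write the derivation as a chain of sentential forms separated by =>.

S => {S}S => {A}S => {(S)}S => {(A)}S => {((S))}S => {((A))}S => {(((S)))}S => {((({})))}S => {((({})))}{}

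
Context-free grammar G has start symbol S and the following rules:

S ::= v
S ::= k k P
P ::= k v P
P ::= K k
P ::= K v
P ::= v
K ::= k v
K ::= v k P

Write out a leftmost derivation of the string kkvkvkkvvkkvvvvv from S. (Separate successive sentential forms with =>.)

S => kkP => kkKv => kkvkPv => kkvkKvv => kkvkvkPvv => kkvkvkkvPvv => kkvkvkkvKvvv => kkvkvkkvvkPvvv => kkvkvkkvvkKvvvv => kkvkvkkvvkkvvvvv

S => kkP   [S ::= k k P]
kkP => kkKv   [P ::= K v]
kkKv => kkvkPv   [K ::= v k P]
kkvkPv => kkvkKvv   [P ::= K v]
kkvkKvv => kkvkvkPvv   [K ::= v k P]
kkvkvkPvv => kkvkvkkvPvv   [P ::= k v P]
kkvkvkkvPvv => kkvkvkkvKvvv   [P ::= K v]
kkvkvkkvKvvv => kkvkvkkvvkPvvv   [K ::= v k P]
kkvkvkkvvkPvvv => kkvkvkkvvkKvvvv   [P ::= K v]
kkvkvkkvvkKvvvv => kkvkvkkvvkkvvvvv   [K ::= k v]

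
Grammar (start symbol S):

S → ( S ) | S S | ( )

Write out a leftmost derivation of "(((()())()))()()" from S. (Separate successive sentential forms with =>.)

S => SS   [S → S S]
SS => SSS   [S → S S]
SSS => (S)SS   [S → ( S )]
(S)SS => ((S))SS   [S → ( S )]
((S))SS => ((SS))SS   [S → S S]
((SS))SS => (((S)S))SS   [S → ( S )]
(((S)S))SS => (((SS)S))SS   [S → S S]
(((SS)S))SS => (((()S)S))SS   [S → ( )]
(((()S)S))SS => (((()())S))SS   [S → ( )]
(((()())S))SS => (((()())()))SS   [S → ( )]
(((()())()))SS => (((()())()))()S   [S → ( )]
(((()())()))()S => (((()())()))()()   [S → ( )]

S => SS => SSS => (S)SS => ((S))SS => ((SS))SS => (((S)S))SS => (((SS)S))SS => (((()S)S))SS => (((()())S))SS => (((()())()))SS => (((()())()))()S => (((()())()))()()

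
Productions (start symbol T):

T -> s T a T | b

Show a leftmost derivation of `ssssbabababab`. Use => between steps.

T => sTaT   [T -> s T a T]
sTaT => ssTaTaT   [T -> s T a T]
ssTaTaT => sssTaTaTaT   [T -> s T a T]
sssTaTaTaT => ssssTaTaTaTaT   [T -> s T a T]
ssssTaTaTaTaT => ssssbaTaTaTaT   [T -> b]
ssssbaTaTaTaT => ssssbabaTaTaT   [T -> b]
ssssbabaTaTaT => ssssbababaTaT   [T -> b]
ssssbababaTaT => ssssbabababaT   [T -> b]
ssssbabababaT => ssssbabababab   [T -> b]

T => sTaT => ssTaTaT => sssTaTaTaT => ssssTaTaTaTaT => ssssbaTaTaTaT => ssssbabaTaTaT => ssssbababaTaT => ssssbabababaT => ssssbabababab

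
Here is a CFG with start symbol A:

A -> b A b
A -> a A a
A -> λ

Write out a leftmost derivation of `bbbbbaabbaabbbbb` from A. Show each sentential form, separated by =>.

A=>bAb=>bbAbb=>bbbAbbb=>bbbbAbbbb=>bbbbbAbbbbb=>bbbbbaAabbbbb=>bbbbbaaAaabbbbb=>bbbbbaabAbaabbbbb=>bbbbbaabbaabbbbb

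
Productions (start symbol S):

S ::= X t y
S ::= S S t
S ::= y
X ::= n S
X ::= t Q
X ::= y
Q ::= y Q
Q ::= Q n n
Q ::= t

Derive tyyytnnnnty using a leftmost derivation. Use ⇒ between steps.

S ⇒ Xty   [S ::= X t y]
Xty ⇒ tQty   [X ::= t Q]
tQty ⇒ tQnnty   [Q ::= Q n n]
tQnnty ⇒ tQnnnnty   [Q ::= Q n n]
tQnnnnty ⇒ tyQnnnnty   [Q ::= y Q]
tyQnnnnty ⇒ tyyQnnnnty   [Q ::= y Q]
tyyQnnnnty ⇒ tyyyQnnnnty   [Q ::= y Q]
tyyyQnnnnty ⇒ tyyytnnnnty   [Q ::= t]

S ⇒ Xty ⇒ tQty ⇒ tQnnty ⇒ tQnnnnty ⇒ tyQnnnnty ⇒ tyyQnnnnty ⇒ tyyyQnnnnty ⇒ tyyytnnnnty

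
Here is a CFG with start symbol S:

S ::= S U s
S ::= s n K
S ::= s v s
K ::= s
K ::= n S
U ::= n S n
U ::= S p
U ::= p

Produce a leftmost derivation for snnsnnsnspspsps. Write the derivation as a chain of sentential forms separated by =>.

S=>snK=>snnS=>snnSUs=>snnSUsUs=>snnSUsUsUs=>snnsnKUsUsUs=>snnsnnSUsUsUs=>snnsnnsnKUsUsUs=>snnsnnsnsUsUsUs=>snnsnnsnspsUsUs=>snnsnnsnspspsUs=>snnsnnsnspspsps

S => snK   [S ::= s n K]
snK => snnS   [K ::= n S]
snnS => snnSUs   [S ::= S U s]
snnSUs => snnSUsUs   [S ::= S U s]
snnSUsUs => snnSUsUsUs   [S ::= S U s]
snnSUsUsUs => snnsnKUsUsUs   [S ::= s n K]
snnsnKUsUsUs => snnsnnSUsUsUs   [K ::= n S]
snnsnnSUsUsUs => snnsnnsnKUsUsUs   [S ::= s n K]
snnsnnsnKUsUsUs => snnsnnsnsUsUsUs   [K ::= s]
snnsnnsnsUsUsUs => snnsnnsnspsUsUs   [U ::= p]
snnsnnsnspsUsUs => snnsnnsnspspsUs   [U ::= p]
snnsnnsnspspsUs => snnsnnsnspspsps   [U ::= p]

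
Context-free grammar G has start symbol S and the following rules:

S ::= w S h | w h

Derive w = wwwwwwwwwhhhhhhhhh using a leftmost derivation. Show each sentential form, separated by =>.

S => wSh   [S ::= w S h]
wSh => wwShh   [S ::= w S h]
wwShh => wwwShhh   [S ::= w S h]
wwwShhh => wwwwShhhh   [S ::= w S h]
wwwwShhhh => wwwwwShhhhh   [S ::= w S h]
wwwwwShhhhh => wwwwwwShhhhhh   [S ::= w S h]
wwwwwwShhhhhh => wwwwwwwShhhhhhh   [S ::= w S h]
wwwwwwwShhhhhhh => wwwwwwwwShhhhhhhh   [S ::= w S h]
wwwwwwwwShhhhhhhh => wwwwwwwwwhhhhhhhhh   [S ::= w h]

S => wSh => wwShh => wwwShhh => wwwwShhhh => wwwwwShhhhh => wwwwwwShhhhhh => wwwwwwwShhhhhhh => wwwwwwwwShhhhhhhh => wwwwwwwwwhhhhhhhhh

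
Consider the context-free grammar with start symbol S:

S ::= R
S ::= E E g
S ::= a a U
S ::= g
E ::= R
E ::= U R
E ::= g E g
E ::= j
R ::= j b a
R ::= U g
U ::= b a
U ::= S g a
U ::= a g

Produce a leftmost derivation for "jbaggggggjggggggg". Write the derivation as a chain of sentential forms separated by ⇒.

S ⇒ EEg ⇒ REg ⇒ jbaEg ⇒ jbagEgg ⇒ jbaggEggg ⇒ jbagggEgggg ⇒ jbaggggEggggg ⇒ jbagggggEgggggg ⇒ jbaggggggEggggggg ⇒ jbaggggggjggggggg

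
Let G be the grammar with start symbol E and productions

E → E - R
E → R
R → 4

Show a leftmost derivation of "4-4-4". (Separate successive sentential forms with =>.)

E => E-R   [E → E - R]
E-R => E-R-R   [E → E - R]
E-R-R => R-R-R   [E → R]
R-R-R => 4-R-R   [R → 4]
4-R-R => 4-4-R   [R → 4]
4-4-R => 4-4-4   [R → 4]

E => E-R => E-R-R => R-R-R => 4-R-R => 4-4-R => 4-4-4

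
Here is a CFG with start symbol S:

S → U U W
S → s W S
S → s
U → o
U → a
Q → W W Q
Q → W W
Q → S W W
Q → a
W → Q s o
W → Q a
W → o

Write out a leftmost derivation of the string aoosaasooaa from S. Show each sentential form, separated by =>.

S => UUW => aUW => aoW => aoQa => aoWWa => aooWa => aooQaa => aooSWWaa => aoosWSWWaa => aoosQaSWWaa => aoosaaSWWaa => aoosaasWWaa => aoosaasoWaa => aoosaasooaa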